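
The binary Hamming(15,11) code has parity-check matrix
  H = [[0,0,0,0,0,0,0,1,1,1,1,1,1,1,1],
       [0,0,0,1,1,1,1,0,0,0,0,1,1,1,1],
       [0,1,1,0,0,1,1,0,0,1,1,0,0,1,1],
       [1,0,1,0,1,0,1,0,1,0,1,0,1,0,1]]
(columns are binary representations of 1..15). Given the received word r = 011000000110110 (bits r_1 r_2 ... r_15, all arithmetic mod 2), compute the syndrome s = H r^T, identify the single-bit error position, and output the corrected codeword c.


s = (0, 0, 1, 1)^T, error position = 3, corrected codeword c = 010000000110110

Compute s = H r^T mod 2 one row at a time:
  s_1 = 0 + 0 + 1 + 1 + 0 + 1 + 1 + 0 = 4 ≡ 0 (mod 2).
  s_2 = 0 + 0 + 0 + 0 + 0 + 1 + 1 + 0 = 2 ≡ 0 (mod 2).
  s_3 = 1 + 1 + 0 + 0 + 1 + 1 + 1 + 0 = 5 ≡ 1 (mod 2).
  s_4 = 0 + 1 + 0 + 0 + 0 + 1 + 1 + 0 = 3 ≡ 1 (mod 2).
s = (0, 0, 1, 1)^T — this equals column 3 of H (binary 0011), so error is at position 3.
Correct: flip bit 3 of r = 011000000110110 to get c = 010000000110110.


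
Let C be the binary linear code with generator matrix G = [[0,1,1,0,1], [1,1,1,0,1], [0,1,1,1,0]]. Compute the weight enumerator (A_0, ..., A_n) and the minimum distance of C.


Weight distribution: A_0 = 1, A_1 = 1, A_2 = 1, A_3 = 3, A_4 = 2. Minimum distance d = 1.

Enumerate all 2^3 = 8 messages m ∈ F_2^3.
For each, compute codeword c = mG in F_2^5, then tally its weight.
  m = 000 → c = 00000, weight = 0.
  m = 100 → c = 01101, weight = 3.
  m = 010 → c = 11101, weight = 4.
  m = 110 → c = 10000, weight = 1.
  m = 001 → c = 01110, weight = 3.
  m = 101 → c = 00011, weight = 2.
  m = 011 → c = 10011, weight = 3.
  m = 111 → c = 11110, weight = 4.
Tally weights:
  weight 0: 1 codewords.
  weight 1: 1 codewords.
  weight 2: 1 codewords.
  weight 3: 3 codewords.
  weight 4: 2 codewords.
Minimum distance d = smallest w > 0 with A_w > 0 = 1.
Sanity: Σ A_w = 8 = 2^3 = 8 ✓.


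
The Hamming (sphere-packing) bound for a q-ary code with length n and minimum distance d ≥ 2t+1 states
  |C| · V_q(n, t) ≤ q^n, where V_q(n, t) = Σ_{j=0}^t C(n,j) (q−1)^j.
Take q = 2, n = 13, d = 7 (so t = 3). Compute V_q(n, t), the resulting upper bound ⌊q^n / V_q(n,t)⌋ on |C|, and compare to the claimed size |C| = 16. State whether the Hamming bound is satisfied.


V_q(n, t) = 378, q^n = 8192, Hamming bound = 21, |C| = 16 ≤ bound (satisfied).

Step 1: Compute V_q(n, t) = Σ_{j=0}^3 C(n, j) (q−1)^j.
  j = 0: C(13,0)·(1)^0 = 1·1 = 1.
  j = 1: C(13,1)·(1)^1 = 13·1 = 13.
  j = 2: C(13,2)·(1)^2 = 78·1 = 78.
  j = 3: C(13,3)·(1)^3 = 286·1 = 286.
  V_q(n, t) = 1 + 13 + 78 + 286 = 378.
Step 2: q^n = 2^13 = 8192.
Step 3: Hamming bound ⌊q^n / V_q(n,t)⌋ = ⌊8192/378⌋ = 21.
Step 4: Compare |C| = 16 to 21: satisfied.
The claimed |C| lies below the Hamming bound.


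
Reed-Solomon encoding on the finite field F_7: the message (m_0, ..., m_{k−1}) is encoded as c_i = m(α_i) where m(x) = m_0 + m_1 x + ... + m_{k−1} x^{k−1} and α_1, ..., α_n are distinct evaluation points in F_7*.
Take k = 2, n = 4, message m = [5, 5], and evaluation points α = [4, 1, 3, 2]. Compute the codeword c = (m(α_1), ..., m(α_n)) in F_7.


c = [4, 3, 6, 1]

Message polynomial: m(x) = 5 + 5·x (mod 7).
For each evaluation point α_i, compute m(α_i) mod 7:
  α_1 = 4: Horner steps 5 → 4, so m(4) = 4.
  α_2 = 1: Horner steps 5 → 3, so m(1) = 3.
  α_3 = 3: Horner steps 5 → 6, so m(3) = 6.
  α_4 = 2: Horner steps 5 → 1, so m(2) = 1.
Codeword c = [4, 3, 6, 1] ∈ F_7^4.


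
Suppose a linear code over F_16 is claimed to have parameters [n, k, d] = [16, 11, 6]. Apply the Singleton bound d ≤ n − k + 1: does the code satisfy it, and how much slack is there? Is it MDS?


Singleton RHS = n − k + 1 = 6, slack = 0, bound satisfied, MDS.

Singleton bound: d ≤ n − k + 1.
Here n = 16, k = 11, so n − k + 1 = 6.
Given d = 6, check d ≤ 6: YES.
Slack = (n − k + 1) − d = 0.
The code is MDS (slack = 0).
Description: the claimed parameters are [16, 11, 6]_16; such a code would be MDS (meets Singleton bound).


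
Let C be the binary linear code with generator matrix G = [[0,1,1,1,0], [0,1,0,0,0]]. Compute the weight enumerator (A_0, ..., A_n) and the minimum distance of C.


Weight distribution: A_0 = 1, A_1 = 1, A_2 = 1, A_3 = 1. Minimum distance d = 1.

Enumerate all 2^2 = 4 messages m ∈ F_2^2.
For each, compute codeword c = mG in F_2^5, then tally its weight.
  m = 00 → c = 00000, weight = 0.
  m = 10 → c = 01110, weight = 3.
  m = 01 → c = 01000, weight = 1.
  m = 11 → c = 00110, weight = 2.
Tally weights:
  weight 0: 1 codewords.
  weight 1: 1 codewords.
  weight 2: 1 codewords.
  weight 3: 1 codewords.
Minimum distance d = smallest w > 0 with A_w > 0 = 1.
Sanity: Σ A_w = 4 = 2^2 = 4 ✓.


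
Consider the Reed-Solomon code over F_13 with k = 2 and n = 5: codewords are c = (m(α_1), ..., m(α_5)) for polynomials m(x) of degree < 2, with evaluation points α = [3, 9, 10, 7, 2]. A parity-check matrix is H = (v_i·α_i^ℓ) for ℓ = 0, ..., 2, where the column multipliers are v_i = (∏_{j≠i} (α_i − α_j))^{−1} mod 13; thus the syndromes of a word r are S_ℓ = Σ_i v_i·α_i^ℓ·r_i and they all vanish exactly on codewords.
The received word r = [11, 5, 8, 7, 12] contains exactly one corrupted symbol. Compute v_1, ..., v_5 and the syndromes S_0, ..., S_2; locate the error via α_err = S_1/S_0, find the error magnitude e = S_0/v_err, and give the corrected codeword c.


S = (9, 12, 3), error at position 3, error magnitude e = 4, c = [11, 5, 4, 7, 12].

Step 1: column multipliers v_i = (∏_{j≠i}(α_i − α_j))^{−1} mod 13.
  i = 1 (α = 3): (3−9)(3−10)(3−7)(3−2) = (−6)·(−7)·(−4)·1 = −168 ≡ 1, so v_1 = 1^{−1} = 1 (mod 13).
  i = 2 (α = 9): (9−3)(9−10)(9−7)(9−2) = 6·(−1)·2·7 = −84 ≡ 7, so v_2 = 7^{−1} = 2 (mod 13).
  i = 3 (α = 10): (10−3)(10−9)(10−7)(10−2) = 7·1·3·8 = 168 ≡ 12, so v_3 = 12^{−1} = 12 (mod 13).
  i = 4 (α = 7): (7−3)(7−9)(7−10)(7−2) = 4·(−2)·(−3)·5 = 120 ≡ 3, so v_4 = 3^{−1} = 9 (mod 13).
  i = 5 (α = 2): (2−3)(2−9)(2−10)(2−7) = (−1)·(−7)·(−8)·(−5) = 280 ≡ 7, so v_5 = 7^{−1} = 2 (mod 13).
  v = [1, 2, 12, 9, 2].
Step 2: syndromes of r = [11, 5, 8, 7, 12] (all sums mod 13).
  S_0 = Σ v_i r_i = 1·11 + 2·5 + 12·8 + 9·7 + 2·12 = 204 ≡ 9.
  S_1 = Σ v_i α_i r_i = 1·3·11 + 2·9·5 + 12·10·8 + 9·7·7 + 2·2·12 = 1572 ≡ 12.
  α_i^2 mod 13 = [9, 3, 9, 10, 4].
  S_2 = Σ v_i α_i^2 r_i = 1·9·11 + 2·3·5 + 12·9·8 + 9·10·7 + 2·4·12 = 1719 ≡ 3.
  S = (9, 12, 3) ≠ 0, so r is not a codeword (an error is present).
Step 3: locate the error. For a single error e at position i, S_ℓ = v_i·e·α_i^ℓ, so α_err = S_1/S_0.
  S_0^{−1} = 9^{−1} = 3 (mod 13), so α_err = 12·3 = 36 ≡ 10 = α_3. Error position i = 3.
  Consistency check: S_2/S_1 = 3·12 = 36 ≡ 10 = α_err ✓ (single-error assumption holds).
Step 4: error magnitude e = S_0/v_3 = S_0·∏_{j≠3}(α_3 − α_j) = 9·12 = 108 ≡ 4 (mod 13).
Step 5: correct position 3: c_3 = r_3 − e = 8 − 4 ≡ 4 (mod 13). Hence c = [11, 5, 4, 7, 12].
  Check: interpolating c through the α_i gives m(x) = 1 + 12·x (degree < 2) with m(α_i) = c_i for every i, so c is indeed a codeword.


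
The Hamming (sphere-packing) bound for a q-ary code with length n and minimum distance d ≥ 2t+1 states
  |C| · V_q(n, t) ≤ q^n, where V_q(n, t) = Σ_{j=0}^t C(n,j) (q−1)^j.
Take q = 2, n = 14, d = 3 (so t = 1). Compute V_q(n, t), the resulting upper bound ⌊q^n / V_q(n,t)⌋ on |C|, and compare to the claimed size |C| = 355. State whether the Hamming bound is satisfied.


V_q(n, t) = 15, q^n = 16384, Hamming bound = 1092, |C| = 355 ≤ bound (satisfied).

Step 1: Compute V_q(n, t) = Σ_{j=0}^1 C(n, j) (q−1)^j.
  j = 0: C(14,0)·(1)^0 = 1·1 = 1.
  j = 1: C(14,1)·(1)^1 = 14·1 = 14.
  V_q(n, t) = 1 + 14 = 15.
Step 2: q^n = 2^14 = 16384.
Step 3: Hamming bound ⌊q^n / V_q(n,t)⌋ = ⌊16384/15⌋ = 1092.
Step 4: Compare |C| = 355 to 1092: satisfied.
The claimed |C| lies below the Hamming bound.


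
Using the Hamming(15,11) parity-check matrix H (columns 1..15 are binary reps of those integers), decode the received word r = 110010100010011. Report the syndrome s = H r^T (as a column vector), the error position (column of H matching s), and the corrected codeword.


s = (1, 0, 1, 1)^T, error position = 11, corrected codeword c = 110010100000011

Compute s = H r^T mod 2 one row at a time:
  s_1 = 0 + 0 + 0 + 1 + 0 + 0 + 1 + 1 = 3 ≡ 1 (mod 2).
  s_2 = 0 + 1 + 0 + 1 + 0 + 0 + 1 + 1 = 4 ≡ 0 (mod 2).
  s_3 = 1 + 0 + 0 + 1 + 0 + 1 + 1 + 1 = 5 ≡ 1 (mod 2).
  s_4 = 1 + 0 + 1 + 1 + 0 + 1 + 0 + 1 = 5 ≡ 1 (mod 2).
s = (1, 0, 1, 1)^T — this equals column 11 of H (binary 1011), so error is at position 11.
Correct: flip bit 11 of r = 110010100010011 to get c = 110010100000011.


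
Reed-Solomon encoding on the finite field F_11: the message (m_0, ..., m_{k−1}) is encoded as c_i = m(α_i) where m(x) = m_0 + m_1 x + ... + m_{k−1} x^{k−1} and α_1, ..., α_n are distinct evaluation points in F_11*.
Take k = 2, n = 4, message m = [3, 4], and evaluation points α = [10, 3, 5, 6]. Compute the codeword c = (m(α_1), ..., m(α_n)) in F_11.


c = [10, 4, 1, 5]

Message polynomial: m(x) = 3 + 4·x (mod 11).
For each evaluation point α_i, compute m(α_i) mod 11:
  α_1 = 10: Horner steps 4 → 10, so m(10) = 10.
  α_2 = 3: Horner steps 4 → 4, so m(3) = 4.
  α_3 = 5: Horner steps 4 → 1, so m(5) = 1.
  α_4 = 6: Horner steps 4 → 5, so m(6) = 5.
Codeword c = [10, 4, 1, 5] ∈ F_11^4.


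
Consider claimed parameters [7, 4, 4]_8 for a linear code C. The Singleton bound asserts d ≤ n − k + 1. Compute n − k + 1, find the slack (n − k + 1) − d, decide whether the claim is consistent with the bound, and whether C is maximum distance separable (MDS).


Singleton RHS = n − k + 1 = 4, slack = 0, bound satisfied, MDS.

Singleton bound: d ≤ n − k + 1.
Here n = 7, k = 4, so n − k + 1 = 4.
Given d = 4, check d ≤ 4: YES.
Slack = (n − k + 1) − d = 0.
The code is MDS (slack = 0).
Description: the claimed parameters are [7, 4, 4]_8; such a code would be MDS (meets Singleton bound).


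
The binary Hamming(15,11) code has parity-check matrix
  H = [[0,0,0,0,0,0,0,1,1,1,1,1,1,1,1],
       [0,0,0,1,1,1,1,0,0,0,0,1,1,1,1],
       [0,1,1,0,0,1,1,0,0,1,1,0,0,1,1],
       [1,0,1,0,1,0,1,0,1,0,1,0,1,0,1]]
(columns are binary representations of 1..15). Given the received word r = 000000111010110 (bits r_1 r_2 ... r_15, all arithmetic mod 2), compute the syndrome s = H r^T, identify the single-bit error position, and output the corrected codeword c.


s = (1, 1, 1, 0)^T, error position = 14, corrected codeword c = 000000111010100

Compute s = H r^T mod 2 one row at a time:
  s_1 = 1 + 1 + 0 + 1 + 0 + 1 + 1 + 0 = 5 ≡ 1 (mod 2).
  s_2 = 0 + 0 + 0 + 1 + 0 + 1 + 1 + 0 = 3 ≡ 1 (mod 2).
  s_3 = 0 + 0 + 0 + 1 + 0 + 1 + 1 + 0 = 3 ≡ 1 (mod 2).
  s_4 = 0 + 0 + 0 + 1 + 1 + 1 + 1 + 0 = 4 ≡ 0 (mod 2).
s = (1, 1, 1, 0)^T — this equals column 14 of H (binary 1110), so error is at position 14.
Correct: flip bit 14 of r = 000000111010110 to get c = 000000111010100.


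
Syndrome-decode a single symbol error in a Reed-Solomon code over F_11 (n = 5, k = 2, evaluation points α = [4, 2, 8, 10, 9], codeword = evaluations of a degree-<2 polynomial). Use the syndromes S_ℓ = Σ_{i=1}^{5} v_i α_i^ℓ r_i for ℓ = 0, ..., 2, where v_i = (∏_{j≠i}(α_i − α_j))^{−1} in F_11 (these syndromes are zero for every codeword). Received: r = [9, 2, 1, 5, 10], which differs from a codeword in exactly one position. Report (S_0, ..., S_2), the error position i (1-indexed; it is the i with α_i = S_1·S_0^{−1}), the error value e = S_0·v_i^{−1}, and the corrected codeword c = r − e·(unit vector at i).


S = (1, 10, 1), error at position 4, error magnitude e = 8, c = [9, 2, 1, 8, 10].

Step 1: column multipliers v_i = (∏_{j≠i}(α_i − α_j))^{−1} mod 11.
  i = 1 (α = 4): (4−2)(4−8)(4−10)(4−9) = 2·(−4)·(−6)·(−5) = −240 ≡ 2, so v_1 = 2^{−1} = 6 (mod 11).
  i = 2 (α = 2): (2−4)(2−8)(2−10)(2−9) = (−2)·(−6)·(−8)·(−7) = 672 ≡ 1, so v_2 = 1^{−1} = 1 (mod 11).
  i = 3 (α = 8): (8−4)(8−2)(8−10)(8−9) = 4·6·(−2)·(−1) = 48 ≡ 4, so v_3 = 4^{−1} = 3 (mod 11).
  i = 4 (α = 10): (10−4)(10−2)(10−8)(10−9) = 6·8·2·1 = 96 ≡ 8, so v_4 = 8^{−1} = 7 (mod 11).
  i = 5 (α = 9): (9−4)(9−2)(9−8)(9−10) = 5·7·1·(−1) = −35 ≡ 9, so v_5 = 9^{−1} = 5 (mod 11).
  v = [6, 1, 3, 7, 5].
Step 2: syndromes of r = [9, 2, 1, 5, 10] (all sums mod 11).
  S_0 = Σ v_i r_i = 6·9 + 1·2 + 3·1 + 7·5 + 5·10 = 144 ≡ 1.
  S_1 = Σ v_i α_i r_i = 6·4·9 + 1·2·2 + 3·8·1 + 7·10·5 + 5·9·10 = 1044 ≡ 10.
  α_i^2 mod 11 = [5, 4, 9, 1, 4].
  S_2 = Σ v_i α_i^2 r_i = 6·5·9 + 1·4·2 + 3·9·1 + 7·1·5 + 5·4·10 = 540 ≡ 1.
  S = (1, 10, 1) ≠ 0, so r is not a codeword (an error is present).
Step 3: locate the error. For a single error e at position i, S_ℓ = v_i·e·α_i^ℓ, so α_err = S_1/S_0.
  S_0^{−1} = 1^{−1} = 1 (mod 11), so α_err = 10·1 = 10 ≡ 10 = α_4. Error position i = 4.
  Consistency check: S_2/S_1 = 1·10 = 10 ≡ 10 = α_err ✓ (single-error assumption holds).
Step 4: error magnitude e = S_0/v_4 = S_0·∏_{j≠4}(α_4 − α_j) = 1·8 = 8 ≡ 8 (mod 11).
Step 5: correct position 4: c_4 = r_4 − e = 5 − 8 ≡ 8 (mod 11). Hence c = [9, 2, 1, 8, 10].
  Check: interpolating c through the α_i gives m(x) = 6 + 9·x (degree < 2) with m(α_i) = c_i for every i, so c is indeed a codeword.


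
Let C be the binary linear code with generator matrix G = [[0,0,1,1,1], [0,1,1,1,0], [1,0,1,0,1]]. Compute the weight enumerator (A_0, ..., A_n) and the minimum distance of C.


Weight distribution: A_0 = 1, A_2 = 2, A_3 = 4, A_4 = 1. Minimum distance d = 2.

Enumerate all 2^3 = 8 messages m ∈ F_2^3.
For each, compute codeword c = mG in F_2^5, then tally its weight.
  m = 000 → c = 00000, weight = 0.
  m = 100 → c = 00111, weight = 3.
  m = 010 → c = 01110, weight = 3.
  m = 110 → c = 01001, weight = 2.
  m = 001 → c = 10101, weight = 3.
  m = 101 → c = 10010, weight = 2.
  m = 011 → c = 11011, weight = 4.
  m = 111 → c = 11100, weight = 3.
Tally weights:
  weight 0: 1 codewords.
  weight 2: 2 codewords.
  weight 3: 4 codewords.
  weight 4: 1 codewords.
Minimum distance d = smallest w > 0 with A_w > 0 = 2.
Sanity: Σ A_w = 8 = 2^3 = 8 ✓.


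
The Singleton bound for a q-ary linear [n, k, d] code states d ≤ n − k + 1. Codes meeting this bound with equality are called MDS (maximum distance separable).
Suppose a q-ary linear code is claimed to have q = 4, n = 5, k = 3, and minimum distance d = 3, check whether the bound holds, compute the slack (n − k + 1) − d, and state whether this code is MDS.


Singleton RHS = n − k + 1 = 3, slack = 0, bound satisfied, MDS.

Singleton bound: d ≤ n − k + 1.
Here n = 5, k = 3, so n − k + 1 = 3.
Given d = 3, check d ≤ 3: YES.
Slack = (n − k + 1) − d = 0.
The code is MDS (slack = 0).
Description: the claimed parameters are [5, 3, 3]_4; such a code would be MDS (meets Singleton bound).


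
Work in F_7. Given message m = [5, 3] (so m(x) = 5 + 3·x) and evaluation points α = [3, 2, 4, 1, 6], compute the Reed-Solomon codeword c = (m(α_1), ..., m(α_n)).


c = [0, 4, 3, 1, 2]

Message polynomial: m(x) = 5 + 3·x (mod 7).
For each evaluation point α_i, compute m(α_i) mod 7:
  α_1 = 3: Horner steps 3 → 0, so m(3) = 0.
  α_2 = 2: Horner steps 3 → 4, so m(2) = 4.
  α_3 = 4: Horner steps 3 → 3, so m(4) = 3.
  α_4 = 1: Horner steps 3 → 1, so m(1) = 1.
  α_5 = 6: Horner steps 3 → 2, so m(6) = 2.
Codeword c = [0, 4, 3, 1, 2] ∈ F_7^5.


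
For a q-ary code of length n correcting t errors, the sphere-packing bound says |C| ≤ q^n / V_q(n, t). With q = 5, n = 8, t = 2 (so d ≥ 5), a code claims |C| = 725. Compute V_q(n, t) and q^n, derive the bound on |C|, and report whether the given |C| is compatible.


V_q(n, t) = 481, q^n = 390625, Hamming bound = 812, |C| = 725 ≤ bound (satisfied).

Step 1: Compute V_q(n, t) = Σ_{j=0}^2 C(n, j) (q−1)^j.
  j = 0: C(8,0)·(4)^0 = 1·1 = 1.
  j = 1: C(8,1)·(4)^1 = 8·4 = 32.
  j = 2: C(8,2)·(4)^2 = 28·16 = 448.
  V_q(n, t) = 1 + 32 + 448 = 481.
Step 2: q^n = 5^8 = 390625.
Step 3: Hamming bound ⌊q^n / V_q(n,t)⌋ = ⌊390625/481⌋ = 812.
Step 4: Compare |C| = 725 to 812: satisfied.
The claimed |C| lies below the Hamming bound.


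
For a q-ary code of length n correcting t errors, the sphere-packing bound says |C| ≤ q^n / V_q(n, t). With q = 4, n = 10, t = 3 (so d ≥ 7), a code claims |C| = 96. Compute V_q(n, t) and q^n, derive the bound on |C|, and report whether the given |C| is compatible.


V_q(n, t) = 3676, q^n = 1048576, Hamming bound = 285, |C| = 96 ≤ bound (satisfied).

Step 1: Compute V_q(n, t) = Σ_{j=0}^3 C(n, j) (q−1)^j.
  j = 0: C(10,0)·(3)^0 = 1·1 = 1.
  j = 1: C(10,1)·(3)^1 = 10·3 = 30.
  j = 2: C(10,2)·(3)^2 = 45·9 = 405.
  j = 3: C(10,3)·(3)^3 = 120·27 = 3240.
  V_q(n, t) = 1 + 30 + 405 + 3240 = 3676.
Step 2: q^n = 4^10 = 1048576.
Step 3: Hamming bound ⌊q^n / V_q(n,t)⌋ = ⌊1048576/3676⌋ = 285.
Step 4: Compare |C| = 96 to 285: satisfied.
The claimed |C| lies below the Hamming bound.


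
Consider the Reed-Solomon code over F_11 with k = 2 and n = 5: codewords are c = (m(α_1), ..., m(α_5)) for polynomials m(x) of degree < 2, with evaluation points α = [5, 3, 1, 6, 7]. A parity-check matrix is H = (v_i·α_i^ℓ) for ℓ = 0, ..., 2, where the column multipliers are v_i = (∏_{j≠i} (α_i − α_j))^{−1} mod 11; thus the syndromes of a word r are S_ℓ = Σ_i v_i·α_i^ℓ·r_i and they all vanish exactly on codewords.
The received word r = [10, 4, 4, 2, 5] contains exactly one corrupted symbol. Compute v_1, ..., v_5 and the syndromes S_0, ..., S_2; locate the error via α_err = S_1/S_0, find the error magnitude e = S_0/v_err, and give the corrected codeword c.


S = (8, 8, 8), error at position 3, error magnitude e = 6, c = [10, 4, 9, 2, 5].

Step 1: column multipliers v_i = (∏_{j≠i}(α_i − α_j))^{−1} mod 11.
  i = 1 (α = 5): (5−3)(5−1)(5−6)(5−7) = 2·4·(−1)·(−2) = 16 ≡ 5, so v_1 = 5^{−1} = 9 (mod 11).
  i = 2 (α = 3): (3−5)(3−1)(3−6)(3−7) = (−2)·2·(−3)·(−4) = −48 ≡ 7, so v_2 = 7^{−1} = 8 (mod 11).
  i = 3 (α = 1): (1−5)(1−3)(1−6)(1−7) = (−4)·(−2)·(−5)·(−6) = 240 ≡ 9, so v_3 = 9^{−1} = 5 (mod 11).
  i = 4 (α = 6): (6−5)(6−3)(6−1)(6−7) = 1·3·5·(−1) = −15 ≡ 7, so v_4 = 7^{−1} = 8 (mod 11).
  i = 5 (α = 7): (7−5)(7−3)(7−1)(7−6) = 2·4·6·1 = 48 ≡ 4, so v_5 = 4^{−1} = 3 (mod 11).
  v = [9, 8, 5, 8, 3].
Step 2: syndromes of r = [10, 4, 4, 2, 5] (all sums mod 11).
  S_0 = Σ v_i r_i = 9·10 + 8·4 + 5·4 + 8·2 + 3·5 = 173 ≡ 8.
  S_1 = Σ v_i α_i r_i = 9·5·10 + 8·3·4 + 5·1·4 + 8·6·2 + 3·7·5 = 767 ≡ 8.
  α_i^2 mod 11 = [3, 9, 1, 3, 5].
  S_2 = Σ v_i α_i^2 r_i = 9·3·10 + 8·9·4 + 5·1·4 + 8·3·2 + 3·5·5 = 701 ≡ 8.
  S = (8, 8, 8) ≠ 0, so r is not a codeword (an error is present).
Step 3: locate the error. For a single error e at position i, S_ℓ = v_i·e·α_i^ℓ, so α_err = S_1/S_0.
  S_0^{−1} = 8^{−1} = 7 (mod 11), so α_err = 8·7 = 56 ≡ 1 = α_3. Error position i = 3.
  Consistency check: S_2/S_1 = 8·7 = 56 ≡ 1 = α_err ✓ (single-error assumption holds).
Step 4: error magnitude e = S_0/v_3 = S_0·∏_{j≠3}(α_3 − α_j) = 8·9 = 72 ≡ 6 (mod 11).
Step 5: correct position 3: c_3 = r_3 − e = 4 − 6 ≡ 9 (mod 11). Hence c = [10, 4, 9, 2, 5].
  Check: interpolating c through the α_i gives m(x) = 6 + 3·x (degree < 2) with m(α_i) = c_i for every i, so c is indeed a codeword.


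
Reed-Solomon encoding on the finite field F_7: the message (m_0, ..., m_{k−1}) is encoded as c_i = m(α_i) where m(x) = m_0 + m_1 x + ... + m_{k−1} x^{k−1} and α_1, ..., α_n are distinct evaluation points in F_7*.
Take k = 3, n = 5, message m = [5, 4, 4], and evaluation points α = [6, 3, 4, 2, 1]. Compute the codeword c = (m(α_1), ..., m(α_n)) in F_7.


c = [5, 4, 1, 1, 6]

Message polynomial: m(x) = 5 + 4·x + 4·x^2 (mod 7).
For each evaluation point α_i, compute m(α_i) mod 7:
  α_1 = 6: Horner steps 4 → 0 → 5, so m(6) = 5.
  α_2 = 3: Horner steps 4 → 2 → 4, so m(3) = 4.
  α_3 = 4: Horner steps 4 → 6 → 1, so m(4) = 1.
  α_4 = 2: Horner steps 4 → 5 → 1, so m(2) = 1.
  α_5 = 1: Horner steps 4 → 1 → 6, so m(1) = 6.
Codeword c = [5, 4, 1, 1, 6] ∈ F_7^5.


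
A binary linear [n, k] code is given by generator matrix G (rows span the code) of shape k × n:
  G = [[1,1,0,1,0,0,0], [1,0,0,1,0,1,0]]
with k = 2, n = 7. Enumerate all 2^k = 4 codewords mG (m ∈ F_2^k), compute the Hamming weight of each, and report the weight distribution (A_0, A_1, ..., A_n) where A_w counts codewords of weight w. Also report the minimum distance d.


Weight distribution: A_0 = 1, A_2 = 1, A_3 = 2. Minimum distance d = 2.

Enumerate all 2^2 = 4 messages m ∈ F_2^2.
For each, compute codeword c = mG in F_2^7, then tally its weight.
  m = 00 → c = 0000000, weight = 0.
  m = 10 → c = 1101000, weight = 3.
  m = 01 → c = 1001010, weight = 3.
  m = 11 → c = 0100010, weight = 2.
Tally weights:
  weight 0: 1 codewords.
  weight 2: 1 codewords.
  weight 3: 2 codewords.
Minimum distance d = smallest w > 0 with A_w > 0 = 2.
Sanity: Σ A_w = 4 = 2^2 = 4 ✓.


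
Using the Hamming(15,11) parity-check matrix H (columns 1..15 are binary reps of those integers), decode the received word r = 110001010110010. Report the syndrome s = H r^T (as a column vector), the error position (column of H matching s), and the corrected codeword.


s = (0, 0, 1, 0)^T, error position = 2, corrected codeword c = 100001010110010

Compute s = H r^T mod 2 one row at a time:
  s_1 = 1 + 0 + 1 + 1 + 0 + 0 + 1 + 0 = 4 ≡ 0 (mod 2).
  s_2 = 0 + 0 + 1 + 0 + 0 + 0 + 1 + 0 = 2 ≡ 0 (mod 2).
  s_3 = 1 + 0 + 1 + 0 + 1 + 1 + 1 + 0 = 5 ≡ 1 (mod 2).
  s_4 = 1 + 0 + 0 + 0 + 0 + 1 + 0 + 0 = 2 ≡ 0 (mod 2).
s = (0, 0, 1, 0)^T — this equals column 2 of H (binary 0010), so error is at position 2.
Correct: flip bit 2 of r = 110001010110010 to get c = 100001010110010.


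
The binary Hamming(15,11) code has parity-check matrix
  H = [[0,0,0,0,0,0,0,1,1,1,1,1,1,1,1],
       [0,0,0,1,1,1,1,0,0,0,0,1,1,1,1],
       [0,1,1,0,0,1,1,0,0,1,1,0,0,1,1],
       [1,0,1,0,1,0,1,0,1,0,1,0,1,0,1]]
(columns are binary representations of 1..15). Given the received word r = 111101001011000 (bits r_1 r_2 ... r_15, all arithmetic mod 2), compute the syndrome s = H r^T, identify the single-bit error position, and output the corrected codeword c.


s = (1, 1, 0, 0)^T, error position = 12, corrected codeword c = 111101001010000

Compute s = H r^T mod 2 one row at a time:
  s_1 = 0 + 1 + 0 + 1 + 1 + 0 + 0 + 0 = 3 ≡ 1 (mod 2).
  s_2 = 1 + 0 + 1 + 0 + 1 + 0 + 0 + 0 = 3 ≡ 1 (mod 2).
  s_3 = 1 + 1 + 1 + 0 + 0 + 1 + 0 + 0 = 4 ≡ 0 (mod 2).
  s_4 = 1 + 1 + 0 + 0 + 1 + 1 + 0 + 0 = 4 ≡ 0 (mod 2).
s = (1, 1, 0, 0)^T — this equals column 12 of H (binary 1100), so error is at position 12.
Correct: flip bit 12 of r = 111101001011000 to get c = 111101001010000.


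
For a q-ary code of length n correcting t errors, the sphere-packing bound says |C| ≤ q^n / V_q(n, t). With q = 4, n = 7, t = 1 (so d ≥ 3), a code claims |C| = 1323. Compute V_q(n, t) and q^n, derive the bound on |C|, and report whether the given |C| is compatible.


V_q(n, t) = 22, q^n = 16384, Hamming bound = 744, |C| = 1323 > bound (violated).

Step 1: Compute V_q(n, t) = Σ_{j=0}^1 C(n, j) (q−1)^j.
  j = 0: C(7,0)·(3)^0 = 1·1 = 1.
  j = 1: C(7,1)·(3)^1 = 7·3 = 21.
  V_q(n, t) = 1 + 21 = 22.
Step 2: q^n = 4^7 = 16384.
Step 3: Hamming bound ⌊q^n / V_q(n,t)⌋ = ⌊16384/22⌋ = 744.
Step 4: Compare |C| = 1323 to 744: violated.
The claimed |C| lies above the Hamming bound, so no 4-ary code of length 7 with d ≥ 3 can have 1323 codewords.


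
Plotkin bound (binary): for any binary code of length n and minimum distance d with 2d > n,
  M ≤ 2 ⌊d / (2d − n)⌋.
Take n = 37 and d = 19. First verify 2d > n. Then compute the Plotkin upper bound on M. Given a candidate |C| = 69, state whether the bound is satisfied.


Plotkin bound M ≤ 38; given |C| = 69 > bound (violated).

Check applicability: 2d = 38, n = 37.
2d − n = 1 > 0, so Plotkin applies.
Compute d/(2d−n) = 19/1 ≈ 19.0000.
⌊d/(2d−n)⌋ = 19.
Plotkin bound: M ≤ 2·19 = 38.
Given |C| = 69, check: VIOLATED.
This |C| is above the Plotkin bound, so no binary code with n = 37, d = 19 and 69 codewords exists.


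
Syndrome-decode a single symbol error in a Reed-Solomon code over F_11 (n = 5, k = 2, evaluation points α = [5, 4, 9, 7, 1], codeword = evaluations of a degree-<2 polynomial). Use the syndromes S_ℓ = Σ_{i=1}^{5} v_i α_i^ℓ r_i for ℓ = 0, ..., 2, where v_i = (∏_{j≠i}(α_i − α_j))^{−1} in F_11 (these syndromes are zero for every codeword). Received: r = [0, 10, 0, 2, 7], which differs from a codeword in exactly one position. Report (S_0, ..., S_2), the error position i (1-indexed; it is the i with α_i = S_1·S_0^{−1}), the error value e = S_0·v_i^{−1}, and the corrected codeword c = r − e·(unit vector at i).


S = (7, 8, 6), error at position 3, error magnitude e = 7, c = [0, 10, 4, 2, 7].

Step 1: column multipliers v_i = (∏_{j≠i}(α_i − α_j))^{−1} mod 11.
  i = 1 (α = 5): (5−4)(5−9)(5−7)(5−1) = 1·(−4)·(−2)·4 = 32 ≡ 10, so v_1 = 10^{−1} = 10 (mod 11).
  i = 2 (α = 4): (4−5)(4−9)(4−7)(4−1) = (−1)·(−5)·(−3)·3 = −45 ≡ 10, so v_2 = 10^{−1} = 10 (mod 11).
  i = 3 (α = 9): (9−5)(9−4)(9−7)(9−1) = 4·5·2·8 = 320 ≡ 1, so v_3 = 1^{−1} = 1 (mod 11).
  i = 4 (α = 7): (7−5)(7−4)(7−9)(7−1) = 2·3·(−2)·6 = −72 ≡ 5, so v_4 = 5^{−1} = 9 (mod 11).
  i = 5 (α = 1): (1−5)(1−4)(1−9)(1−7) = (−4)·(−3)·(−8)·(−6) = 576 ≡ 4, so v_5 = 4^{−1} = 3 (mod 11).
  v = [10, 10, 1, 9, 3].
Step 2: syndromes of r = [0, 10, 0, 2, 7] (all sums mod 11).
  S_0 = Σ v_i r_i = 10·0 + 10·10 + 1·0 + 9·2 + 3·7 = 139 ≡ 7.
  S_1 = Σ v_i α_i r_i = 10·5·0 + 10·4·10 + 1·9·0 + 9·7·2 + 3·1·7 = 547 ≡ 8.
  α_i^2 mod 11 = [3, 5, 4, 5, 1].
  S_2 = Σ v_i α_i^2 r_i = 10·3·0 + 10·5·10 + 1·4·0 + 9·5·2 + 3·1·7 = 611 ≡ 6.
  S = (7, 8, 6) ≠ 0, so r is not a codeword (an error is present).
Step 3: locate the error. For a single error e at position i, S_ℓ = v_i·e·α_i^ℓ, so α_err = S_1/S_0.
  S_0^{−1} = 7^{−1} = 8 (mod 11), so α_err = 8·8 = 64 ≡ 9 = α_3. Error position i = 3.
  Consistency check: S_2/S_1 = 6·7 = 42 ≡ 9 = α_err ✓ (single-error assumption holds).
Step 4: error magnitude e = S_0/v_3 = S_0·∏_{j≠3}(α_3 − α_j) = 7·1 = 7 ≡ 7 (mod 11).
Step 5: correct position 3: c_3 = r_3 − e = 0 − 7 ≡ 4 (mod 11). Hence c = [0, 10, 4, 2, 7].
  Check: interpolating c through the α_i gives m(x) = 6 + 1·x (degree < 2) with m(α_i) = c_i for every i, so c is indeed a codeword.


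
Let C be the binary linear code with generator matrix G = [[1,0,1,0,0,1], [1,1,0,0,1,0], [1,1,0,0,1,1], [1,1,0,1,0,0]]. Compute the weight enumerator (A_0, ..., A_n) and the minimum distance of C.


Weight distribution: A_0 = 1, A_1 = 1, A_2 = 2, A_3 = 6, A_4 = 5, A_5 = 1. Minimum distance d = 1.

Enumerate all 2^4 = 16 messages m ∈ F_2^4.
For each, compute codeword c = mG in F_2^6, then tally its weight.
  m = 0000 → c = 000000, weight = 0.
  m = 1000 → c = 101001, weight = 3.
  m = 0100 → c = 110010, weight = 3.
  m = 1100 → c = 011011, weight = 4.
  m = 0010 → c = 110011, weight = 4.
  m = 1010 → c = 011010, weight = 3.
  m = 0110 → c = 000001, weight = 1.
  m = 1110 → c = 101000, weight = 2.
  m = 0001 → c = 110100, weight = 3.
  m = 1001 → c = 011101, weight = 4.
  m = 0101 → c = 000110, weight = 2.
  m = 1101 → c = 101111, weight = 5.
  m = 0011 → c = 000111, weight = 3.
  m = 1011 → c = 101110, weight = 4.
  m = 0111 → c = 110101, weight = 4.
  m = 1111 → c = 011100, weight = 3.
Tally weights:
  weight 0: 1 codewords.
  weight 1: 1 codewords.
  weight 2: 2 codewords.
  weight 3: 6 codewords.
  weight 4: 5 codewords.
  weight 5: 1 codewords.
Minimum distance d = smallest w > 0 with A_w > 0 = 1.
Sanity: Σ A_w = 16 = 2^4 = 16 ✓.


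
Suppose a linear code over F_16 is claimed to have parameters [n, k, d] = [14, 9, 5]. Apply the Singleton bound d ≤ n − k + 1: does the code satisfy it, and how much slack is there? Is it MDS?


Singleton RHS = n − k + 1 = 6, slack = 1, bound satisfied, not MDS.

Singleton bound: d ≤ n − k + 1.
Here n = 14, k = 9, so n − k + 1 = 6.
Given d = 5, check d ≤ 6: YES.
Slack = (n − k + 1) − d = 1.
The code is NOT MDS (slack = 1 > 0).
Description: the claimed parameters are [14, 9, 5]_16; such a code would be non-MDS.


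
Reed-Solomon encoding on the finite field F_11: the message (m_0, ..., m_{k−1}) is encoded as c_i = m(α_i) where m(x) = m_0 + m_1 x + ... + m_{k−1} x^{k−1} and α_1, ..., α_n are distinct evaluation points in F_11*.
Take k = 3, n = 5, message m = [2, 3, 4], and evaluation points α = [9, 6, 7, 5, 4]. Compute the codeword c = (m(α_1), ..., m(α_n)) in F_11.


c = [1, 10, 10, 7, 1]

Message polynomial: m(x) = 2 + 3·x + 4·x^2 (mod 11).
For each evaluation point α_i, compute m(α_i) mod 11:
  α_1 = 9: Horner steps 4 → 6 → 1, so m(9) = 1.
  α_2 = 6: Horner steps 4 → 5 → 10, so m(6) = 10.
  α_3 = 7: Horner steps 4 → 9 → 10, so m(7) = 10.
  α_4 = 5: Horner steps 4 → 1 → 7, so m(5) = 7.
  α_5 = 4: Horner steps 4 → 8 → 1, so m(4) = 1.
Codeword c = [1, 10, 10, 7, 1] ∈ F_11^5.


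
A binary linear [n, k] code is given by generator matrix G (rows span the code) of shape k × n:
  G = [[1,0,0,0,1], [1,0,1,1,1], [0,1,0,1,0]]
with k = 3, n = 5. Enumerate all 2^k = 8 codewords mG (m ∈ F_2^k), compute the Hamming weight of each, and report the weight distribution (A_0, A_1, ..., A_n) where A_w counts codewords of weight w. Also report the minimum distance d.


Weight distribution: A_0 = 1, A_2 = 4, A_4 = 3. Minimum distance d = 2.

Enumerate all 2^3 = 8 messages m ∈ F_2^3.
For each, compute codeword c = mG in F_2^5, then tally its weight.
  m = 000 → c = 00000, weight = 0.
  m = 100 → c = 10001, weight = 2.
  m = 010 → c = 10111, weight = 4.
  m = 110 → c = 00110, weight = 2.
  m = 001 → c = 01010, weight = 2.
  m = 101 → c = 11011, weight = 4.
  m = 011 → c = 11101, weight = 4.
  m = 111 → c = 01100, weight = 2.
Tally weights:
  weight 0: 1 codewords.
  weight 2: 4 codewords.
  weight 4: 3 codewords.
Minimum distance d = smallest w > 0 with A_w > 0 = 2.
Sanity: Σ A_w = 8 = 2^3 = 8 ✓.


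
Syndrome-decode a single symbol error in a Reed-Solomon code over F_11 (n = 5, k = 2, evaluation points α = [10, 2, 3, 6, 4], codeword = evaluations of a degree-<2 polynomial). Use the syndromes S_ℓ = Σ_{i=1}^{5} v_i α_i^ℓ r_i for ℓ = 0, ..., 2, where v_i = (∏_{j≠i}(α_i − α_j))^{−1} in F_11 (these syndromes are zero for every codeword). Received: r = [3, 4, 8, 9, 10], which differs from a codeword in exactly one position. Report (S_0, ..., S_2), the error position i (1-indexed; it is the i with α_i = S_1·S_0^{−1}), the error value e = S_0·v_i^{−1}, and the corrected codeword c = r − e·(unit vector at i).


S = (10, 7, 6), error at position 5, error magnitude e = 9, c = [3, 4, 8, 9, 1].

Step 1: column multipliers v_i = (∏_{j≠i}(α_i − α_j))^{−1} mod 11.
  i = 1 (α = 10): (10−2)(10−3)(10−6)(10−4) = 8·7·4·6 = 1344 ≡ 2, so v_1 = 2^{−1} = 6 (mod 11).
  i = 2 (α = 2): (2−10)(2−3)(2−6)(2−4) = (−8)·(−1)·(−4)·(−2) = 64 ≡ 9, so v_2 = 9^{−1} = 5 (mod 11).
  i = 3 (α = 3): (3−10)(3−2)(3−6)(3−4) = (−7)·1·(−3)·(−1) = −21 ≡ 1, so v_3 = 1^{−1} = 1 (mod 11).
  i = 4 (α = 6): (6−10)(6−2)(6−3)(6−4) = (−4)·4·3·2 = −96 ≡ 3, so v_4 = 3^{−1} = 4 (mod 11).
  i = 5 (α = 4): (4−10)(4−2)(4−3)(4−6) = (−6)·2·1·(−2) = 24 ≡ 2, so v_5 = 2^{−1} = 6 (mod 11).
  v = [6, 5, 1, 4, 6].
Step 2: syndromes of r = [3, 4, 8, 9, 10] (all sums mod 11).
  S_0 = Σ v_i r_i = 6·3 + 5·4 + 1·8 + 4·9 + 6·10 = 142 ≡ 10.
  S_1 = Σ v_i α_i r_i = 6·10·3 + 5·2·4 + 1·3·8 + 4·6·9 + 6·4·10 = 700 ≡ 7.
  α_i^2 mod 11 = [1, 4, 9, 3, 5].
  S_2 = Σ v_i α_i^2 r_i = 6·1·3 + 5·4·4 + 1·9·8 + 4·3·9 + 6·5·10 = 578 ≡ 6.
  S = (10, 7, 6) ≠ 0, so r is not a codeword (an error is present).
Step 3: locate the error. For a single error e at position i, S_ℓ = v_i·e·α_i^ℓ, so α_err = S_1/S_0.
  S_0^{−1} = 10^{−1} = 10 (mod 11), so α_err = 7·10 = 70 ≡ 4 = α_5. Error position i = 5.
  Consistency check: S_2/S_1 = 6·8 = 48 ≡ 4 = α_err ✓ (single-error assumption holds).
Step 4: error magnitude e = S_0/v_5 = S_0·∏_{j≠5}(α_5 − α_j) = 10·2 = 20 ≡ 9 (mod 11).
Step 5: correct position 5: c_5 = r_5 − e = 10 − 9 ≡ 1 (mod 11). Hence c = [3, 4, 8, 9, 1].
  Check: interpolating c through the α_i gives m(x) = 7 + 4·x (degree < 2) with m(α_i) = c_i for every i, so c is indeed a codeword.


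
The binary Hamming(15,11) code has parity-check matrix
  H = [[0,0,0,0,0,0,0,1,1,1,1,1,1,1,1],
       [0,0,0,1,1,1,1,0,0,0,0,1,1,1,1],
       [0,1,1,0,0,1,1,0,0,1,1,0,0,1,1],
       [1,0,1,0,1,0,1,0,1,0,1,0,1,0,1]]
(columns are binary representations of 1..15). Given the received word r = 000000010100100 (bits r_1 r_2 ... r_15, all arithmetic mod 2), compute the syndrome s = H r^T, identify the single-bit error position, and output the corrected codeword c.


s = (1, 1, 1, 1)^T, error position = 15, corrected codeword c = 000000010100101

Compute s = H r^T mod 2 one row at a time:
  s_1 = 1 + 0 + 1 + 0 + 0 + 1 + 0 + 0 = 3 ≡ 1 (mod 2).
  s_2 = 0 + 0 + 0 + 0 + 0 + 1 + 0 + 0 = 1 ≡ 1 (mod 2).
  s_3 = 0 + 0 + 0 + 0 + 1 + 0 + 0 + 0 = 1 ≡ 1 (mod 2).
  s_4 = 0 + 0 + 0 + 0 + 0 + 0 + 1 + 0 = 1 ≡ 1 (mod 2).
s = (1, 1, 1, 1)^T — this equals column 15 of H (binary 1111), so error is at position 15.
Correct: flip bit 15 of r = 000000010100100 to get c = 000000010100101.


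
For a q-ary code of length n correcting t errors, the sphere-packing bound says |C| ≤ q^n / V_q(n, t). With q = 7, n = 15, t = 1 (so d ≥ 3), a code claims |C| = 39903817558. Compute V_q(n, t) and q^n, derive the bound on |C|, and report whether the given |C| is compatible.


V_q(n, t) = 91, q^n = 4747561509943, Hamming bound = 52171005603, |C| = 39903817558 ≤ bound (satisfied).

Step 1: Compute V_q(n, t) = Σ_{j=0}^1 C(n, j) (q−1)^j.
  j = 0: C(15,0)·(6)^0 = 1·1 = 1.
  j = 1: C(15,1)·(6)^1 = 15·6 = 90.
  V_q(n, t) = 1 + 90 = 91.
Step 2: q^n = 7^15 = 4747561509943.
Step 3: Hamming bound ⌊q^n / V_q(n,t)⌋ = ⌊4747561509943/91⌋ = 52171005603.
Step 4: Compare |C| = 39903817558 to 52171005603: satisfied.
The claimed |C| lies below the Hamming bound.


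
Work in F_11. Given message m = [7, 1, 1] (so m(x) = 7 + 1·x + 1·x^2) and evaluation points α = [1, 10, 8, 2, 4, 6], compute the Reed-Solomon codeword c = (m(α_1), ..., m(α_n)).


c = [9, 7, 2, 2, 5, 5]

Message polynomial: m(x) = 7 + 1·x + 1·x^2 (mod 11).
For each evaluation point α_i, compute m(α_i) mod 11:
  α_1 = 1: Horner steps 1 → 2 → 9, so m(1) = 9.
  α_2 = 10: Horner steps 1 → 0 → 7, so m(10) = 7.
  α_3 = 8: Horner steps 1 → 9 → 2, so m(8) = 2.
  α_4 = 2: Horner steps 1 → 3 → 2, so m(2) = 2.
  α_5 = 4: Horner steps 1 → 5 → 5, so m(4) = 5.
  α_6 = 6: Horner steps 1 → 7 → 5, so m(6) = 5.
Codeword c = [9, 7, 2, 2, 5, 5] ∈ F_11^6.


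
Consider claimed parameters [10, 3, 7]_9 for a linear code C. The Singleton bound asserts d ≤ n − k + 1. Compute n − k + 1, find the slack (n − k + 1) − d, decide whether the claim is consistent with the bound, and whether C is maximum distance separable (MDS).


Singleton RHS = n − k + 1 = 8, slack = 1, bound satisfied, not MDS.

Singleton bound: d ≤ n − k + 1.
Here n = 10, k = 3, so n − k + 1 = 8.
Given d = 7, check d ≤ 8: YES.
Slack = (n − k + 1) − d = 1.
The code is NOT MDS (slack = 1 > 0).
Description: the claimed parameters are [10, 3, 7]_9; such a code would be non-MDS.


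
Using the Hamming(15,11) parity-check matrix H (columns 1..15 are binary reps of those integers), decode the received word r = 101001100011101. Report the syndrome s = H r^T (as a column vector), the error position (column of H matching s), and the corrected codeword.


s = (0, 1, 1, 0)^T, error position = 6, corrected codeword c = 101000100011101

Compute s = H r^T mod 2 one row at a time:
  s_1 = 0 + 0 + 0 + 1 + 1 + 1 + 0 + 1 = 4 ≡ 0 (mod 2).
  s_2 = 0 + 0 + 1 + 1 + 1 + 1 + 0 + 1 = 5 ≡ 1 (mod 2).
  s_3 = 0 + 1 + 1 + 1 + 0 + 1 + 0 + 1 = 5 ≡ 1 (mod 2).
  s_4 = 1 + 1 + 0 + 1 + 0 + 1 + 1 + 1 = 6 ≡ 0 (mod 2).
s = (0, 1, 1, 0)^T — this equals column 6 of H (binary 0110), so error is at position 6.
Correct: flip bit 6 of r = 101001100011101 to get c = 101000100011101.


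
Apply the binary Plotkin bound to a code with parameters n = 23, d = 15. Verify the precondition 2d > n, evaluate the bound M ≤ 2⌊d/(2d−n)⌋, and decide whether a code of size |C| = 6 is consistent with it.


Plotkin bound M ≤ 4; given |C| = 6 > bound (violated).

Check applicability: 2d = 30, n = 23.
2d − n = 7 > 0, so Plotkin applies.
Compute d/(2d−n) = 15/7 ≈ 2.1429.
⌊d/(2d−n)⌋ = 2.
Plotkin bound: M ≤ 2·2 = 4.
Given |C| = 6, check: VIOLATED.
This |C| is above the Plotkin bound, so no binary code with n = 23, d = 15 and 6 codewords exists.


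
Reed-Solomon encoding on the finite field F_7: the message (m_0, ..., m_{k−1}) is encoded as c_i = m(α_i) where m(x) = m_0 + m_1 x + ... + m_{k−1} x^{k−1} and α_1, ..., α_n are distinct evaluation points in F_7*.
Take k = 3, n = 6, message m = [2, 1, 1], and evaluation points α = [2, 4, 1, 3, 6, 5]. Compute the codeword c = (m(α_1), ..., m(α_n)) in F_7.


c = [1, 1, 4, 0, 2, 4]

Message polynomial: m(x) = 2 + 1·x + 1·x^2 (mod 7).
For each evaluation point α_i, compute m(α_i) mod 7:
  α_1 = 2: Horner steps 1 → 3 → 1, so m(2) = 1.
  α_2 = 4: Horner steps 1 → 5 → 1, so m(4) = 1.
  α_3 = 1: Horner steps 1 → 2 → 4, so m(1) = 4.
  α_4 = 3: Horner steps 1 → 4 → 0, so m(3) = 0.
  α_5 = 6: Horner steps 1 → 0 → 2, so m(6) = 2.
  α_6 = 5: Horner steps 1 → 6 → 4, so m(5) = 4.
Codeword c = [1, 1, 4, 0, 2, 4] ∈ F_7^6.


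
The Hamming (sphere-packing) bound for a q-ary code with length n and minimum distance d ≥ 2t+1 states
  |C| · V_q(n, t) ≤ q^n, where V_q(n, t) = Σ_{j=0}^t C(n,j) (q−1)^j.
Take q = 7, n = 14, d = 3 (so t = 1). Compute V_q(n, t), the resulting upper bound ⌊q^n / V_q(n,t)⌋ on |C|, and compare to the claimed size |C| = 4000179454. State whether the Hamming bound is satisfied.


V_q(n, t) = 85, q^n = 678223072849, Hamming bound = 7979094974, |C| = 4000179454 ≤ bound (satisfied).

Step 1: Compute V_q(n, t) = Σ_{j=0}^1 C(n, j) (q−1)^j.
  j = 0: C(14,0)·(6)^0 = 1·1 = 1.
  j = 1: C(14,1)·(6)^1 = 14·6 = 84.
  V_q(n, t) = 1 + 84 = 85.
Step 2: q^n = 7^14 = 678223072849.
Step 3: Hamming bound ⌊q^n / V_q(n,t)⌋ = ⌊678223072849/85⌋ = 7979094974.
Step 4: Compare |C| = 4000179454 to 7979094974: satisfied.
The claimed |C| lies below the Hamming bound.


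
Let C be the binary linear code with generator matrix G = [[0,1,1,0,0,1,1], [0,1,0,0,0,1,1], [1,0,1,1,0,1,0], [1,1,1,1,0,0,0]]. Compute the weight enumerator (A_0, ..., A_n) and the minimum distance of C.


Weight distribution: A_0 = 1, A_1 = 2, A_2 = 2, A_3 = 4, A_4 = 5, A_5 = 2. Minimum distance d = 1.

Enumerate all 2^4 = 16 messages m ∈ F_2^4.
For each, compute codeword c = mG in F_2^7, then tally its weight.
  m = 0000 → c = 0000000, weight = 0.
  m = 1000 → c = 0110011, weight = 4.
  m = 0100 → c = 0100011, weight = 3.
  m = 1100 → c = 0010000, weight = 1.
  m = 0010 → c = 1011010, weight = 4.
  m = 1010 → c = 1101001, weight = 4.
  m = 0110 → c = 1111001, weight = 5.
  m = 1110 → c = 1001010, weight = 3.
  m = 0001 → c = 1111000, weight = 4.
  m = 1001 → c = 1001011, weight = 4.
  m = 0101 → c = 1011011, weight = 5.
  m = 1101 → c = 1101000, weight = 3.
  m = 0011 → c = 0100010, weight = 2.
  m = 1011 → c = 0010001, weight = 2.
  m = 0111 → c = 0000001, weight = 1.
  m = 1111 → c = 0110010, weight = 3.
Tally weights:
  weight 0: 1 codewords.
  weight 1: 2 codewords.
  weight 2: 2 codewords.
  weight 3: 4 codewords.
  weight 4: 5 codewords.
  weight 5: 2 codewords.
Minimum distance d = smallest w > 0 with A_w > 0 = 1.
Sanity: Σ A_w = 16 = 2^4 = 16 ✓.
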